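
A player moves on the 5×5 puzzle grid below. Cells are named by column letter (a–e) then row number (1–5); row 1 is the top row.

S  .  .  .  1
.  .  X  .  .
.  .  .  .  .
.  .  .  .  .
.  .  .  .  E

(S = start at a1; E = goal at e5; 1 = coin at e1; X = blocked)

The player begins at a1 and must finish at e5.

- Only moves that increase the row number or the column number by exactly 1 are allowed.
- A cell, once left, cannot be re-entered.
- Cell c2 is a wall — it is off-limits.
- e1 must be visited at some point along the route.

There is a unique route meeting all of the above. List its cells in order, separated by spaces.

Moves only go right or down, so the column and row indices never decrease.
Route from a1: 4× right (reaching e1), 4× down (reaching e5) — 8 moves in all.
Check: all required cells visited.

a1 b1 c1 d1 e1 e2 e3 e4 e5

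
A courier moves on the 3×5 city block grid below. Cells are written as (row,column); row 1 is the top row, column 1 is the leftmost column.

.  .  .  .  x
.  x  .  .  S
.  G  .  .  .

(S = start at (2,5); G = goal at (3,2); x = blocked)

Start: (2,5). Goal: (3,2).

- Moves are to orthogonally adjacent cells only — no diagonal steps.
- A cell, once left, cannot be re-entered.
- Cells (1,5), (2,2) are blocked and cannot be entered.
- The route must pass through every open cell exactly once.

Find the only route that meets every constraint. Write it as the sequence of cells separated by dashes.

(2,5) - (3,5) - (3,4) - (3,3) - (2,3) - (2,4) - (1,4) - (1,3) - (1,2) - (1,1) - (2,1) - (3,1) - (3,2)

Need to visit all 13 open cells exactly once, starting at (2,5) and ending at (3,2).
Cell (1,1) has only two open neighbours ((2,1) and (1,2)), so the path must pass straight through it: one of those is the cell it's entered from and the other is where it exits.
Route from (2,5): down to (3,5), 2× left (reaching (3,3)), up to (2,3), right to (2,4), up to (1,4), 3× left (reaching (1,1)), 2× down (reaching (3,1)), right to (3,2) — 12 moves in all.
Check: all 13 open cells covered.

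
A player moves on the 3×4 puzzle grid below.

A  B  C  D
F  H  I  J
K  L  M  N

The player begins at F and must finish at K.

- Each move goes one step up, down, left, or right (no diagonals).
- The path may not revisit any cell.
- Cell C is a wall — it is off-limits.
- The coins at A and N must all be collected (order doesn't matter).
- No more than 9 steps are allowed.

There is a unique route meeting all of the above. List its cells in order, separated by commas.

F, A, B, H, I, J, N, M, L, K

The budget equals the shortest possible length, so every move has to be on a shortest route through the required cells.
Route from F: up to A, right to B, down to H, 2× right (reaching J), down to N, 3× left (reaching K) — 9 moves in all.
Check: all required cells visited; 9 ≤ 9 moves.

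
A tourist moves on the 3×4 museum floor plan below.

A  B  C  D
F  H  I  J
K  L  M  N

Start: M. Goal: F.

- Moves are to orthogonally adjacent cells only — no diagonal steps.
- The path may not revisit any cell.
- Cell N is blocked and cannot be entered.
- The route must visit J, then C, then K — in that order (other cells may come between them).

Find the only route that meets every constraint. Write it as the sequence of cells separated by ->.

M -> I -> J -> D -> C -> B -> H -> L -> K -> F

The waypoints must appear in the order J, C, K, with no cell reused.
Route from M: up 1 to I, right 1 to J, up 1 to D, left 2 to B, down 2 to L, left 1 to K, up 1 to F — 9 moves in all.
Check: order respected (J at step 2, C at step 4, K at step 8).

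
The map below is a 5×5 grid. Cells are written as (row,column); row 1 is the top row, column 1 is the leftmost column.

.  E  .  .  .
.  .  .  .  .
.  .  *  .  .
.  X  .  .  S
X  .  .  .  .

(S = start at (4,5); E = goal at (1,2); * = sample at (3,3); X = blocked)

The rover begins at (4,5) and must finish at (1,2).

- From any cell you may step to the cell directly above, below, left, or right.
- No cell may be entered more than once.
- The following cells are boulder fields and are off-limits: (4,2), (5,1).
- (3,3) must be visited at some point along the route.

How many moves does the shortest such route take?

6

Any route passes through (3,3) somewhere between (4,5) and (1,2). Summing Manhattan distances along the two legs ((4,5) → (3,3) → (1,2)) gives a lower bound of 3 + 3 = 6 moves.
A route of 6 moves achieves this: (4,5) → (3,5) → (3,4) → (3,3) → (2,3) → (1,3) → (1,2).
Since 6 matches the lower bound, it is optimal.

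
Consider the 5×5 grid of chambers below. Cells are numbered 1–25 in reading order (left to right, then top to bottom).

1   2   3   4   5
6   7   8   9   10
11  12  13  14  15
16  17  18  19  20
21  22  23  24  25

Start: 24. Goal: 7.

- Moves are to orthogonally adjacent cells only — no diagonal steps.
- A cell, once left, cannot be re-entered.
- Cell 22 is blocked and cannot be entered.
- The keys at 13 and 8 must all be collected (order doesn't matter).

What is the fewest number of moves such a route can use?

5

Any route passes through 13 and 8 in some order between 24 and 7. Summing Manhattan distances along each leg and taking the cheapest ordering (24 → 13 → 8 → 7) gives a lower bound of 3 + 1 + 1 = 5 moves.
A route of 5 moves achieves this: 24 → 19 → 14 → 13 → 8 → 7.
Since 5 matches the lower bound, it is optimal.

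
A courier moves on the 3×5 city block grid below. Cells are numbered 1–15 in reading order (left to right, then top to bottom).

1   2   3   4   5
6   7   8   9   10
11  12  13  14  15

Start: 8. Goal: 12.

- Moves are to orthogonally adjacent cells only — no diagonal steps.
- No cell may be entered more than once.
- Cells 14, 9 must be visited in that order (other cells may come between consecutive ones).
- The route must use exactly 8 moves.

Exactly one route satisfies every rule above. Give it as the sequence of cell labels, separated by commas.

The waypoints must appear in the order 14, 9, with no cell reused.
Route from 8: down 1 to 13, right 1 to 14, up 2 to 4, left 2 to 2, down 2 to 12 — 8 moves in all.
Check: order respected (14 at step 2, 9 at step 3); 8 moves as required.

8, 13, 14, 9, 4, 3, 2, 7, 12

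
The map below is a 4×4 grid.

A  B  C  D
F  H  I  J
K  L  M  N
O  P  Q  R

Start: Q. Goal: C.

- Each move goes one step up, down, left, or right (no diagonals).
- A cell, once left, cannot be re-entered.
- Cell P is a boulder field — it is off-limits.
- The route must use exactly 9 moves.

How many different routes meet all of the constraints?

12

Need simple routes of exactly 9 moves from Q to C (Manhattan distance 3, so 3 moves are spent on a detour and 3 undoing it).
Branch systematically from the start, pruning whenever the remaining move budget drops below the Manhattan distance to C or differs from it in parity. Grouping the completions by first move — via M: 4; via R: 8 — and summing: 4 + 8 = 12.
That gives 12 routes.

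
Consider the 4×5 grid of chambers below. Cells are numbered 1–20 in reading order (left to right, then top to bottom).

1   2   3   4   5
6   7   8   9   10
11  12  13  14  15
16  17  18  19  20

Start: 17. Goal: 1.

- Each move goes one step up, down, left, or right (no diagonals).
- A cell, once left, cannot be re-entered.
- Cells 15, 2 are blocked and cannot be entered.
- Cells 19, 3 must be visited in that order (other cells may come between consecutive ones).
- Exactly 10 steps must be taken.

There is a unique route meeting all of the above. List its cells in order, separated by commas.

17, 18, 19, 14, 9, 4, 3, 8, 7, 6, 1

The waypoints must appear in the order 19, 3, with no cell reused.
Route from 17: right 2 to 19, up 3 to 4, left 1 to 3, down 1 to 8, left 2 to 6, up 1 to 1 — 10 moves in all.
Check: order respected (19 at step 2, 3 at step 6); 10 moves as required.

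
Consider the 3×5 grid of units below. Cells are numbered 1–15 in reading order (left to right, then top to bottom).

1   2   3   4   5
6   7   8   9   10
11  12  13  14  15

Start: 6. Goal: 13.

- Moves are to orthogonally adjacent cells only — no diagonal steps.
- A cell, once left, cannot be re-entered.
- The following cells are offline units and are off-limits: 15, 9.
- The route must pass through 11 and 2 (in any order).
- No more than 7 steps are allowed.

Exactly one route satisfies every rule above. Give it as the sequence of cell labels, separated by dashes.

6 - 11 - 12 - 7 - 2 - 3 - 8 - 13

The budget equals the shortest possible length, so every move has to be on a shortest route through the required cells.
Route from 6: down to 11, right to 12, 2× up (reaching 2), right to 3, 2× down (reaching 13) — 7 moves in all.
Check: all required cells visited; 7 ≤ 7 moves.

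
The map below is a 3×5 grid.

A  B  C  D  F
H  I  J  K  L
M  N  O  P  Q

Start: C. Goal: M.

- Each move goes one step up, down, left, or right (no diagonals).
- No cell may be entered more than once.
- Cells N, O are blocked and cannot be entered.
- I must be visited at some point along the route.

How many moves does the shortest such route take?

4

Any route passes through I somewhere between C and M. Summing Manhattan distances along the two legs (C → I → M) gives a lower bound of 2 + 2 = 4 moves.
A route of 4 moves achieves this: C → J → I → H → M.
Since 4 matches the lower bound, it is optimal.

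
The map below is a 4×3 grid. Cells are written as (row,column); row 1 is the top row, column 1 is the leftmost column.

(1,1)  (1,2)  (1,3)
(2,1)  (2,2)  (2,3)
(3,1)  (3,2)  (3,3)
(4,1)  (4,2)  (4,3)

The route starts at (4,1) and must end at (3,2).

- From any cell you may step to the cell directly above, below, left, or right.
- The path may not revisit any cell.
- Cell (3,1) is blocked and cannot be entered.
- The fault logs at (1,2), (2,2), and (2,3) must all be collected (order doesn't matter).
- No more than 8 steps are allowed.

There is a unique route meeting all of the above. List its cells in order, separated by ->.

Any route must reach (1,2), (2,2), and (2,3) and still end at (3,2) within 8 moves, so the order of the required stops is forced.
Route from (4,1): right 2 to (4,3), up 3 to (1,3), left 1 to (1,2), down 2 to (3,2) — 8 moves in all.
Check: all required cells visited; 8 ≤ 8 moves.

(4,1) -> (4,2) -> (4,3) -> (3,3) -> (2,3) -> (1,3) -> (1,2) -> (2,2) -> (3,2)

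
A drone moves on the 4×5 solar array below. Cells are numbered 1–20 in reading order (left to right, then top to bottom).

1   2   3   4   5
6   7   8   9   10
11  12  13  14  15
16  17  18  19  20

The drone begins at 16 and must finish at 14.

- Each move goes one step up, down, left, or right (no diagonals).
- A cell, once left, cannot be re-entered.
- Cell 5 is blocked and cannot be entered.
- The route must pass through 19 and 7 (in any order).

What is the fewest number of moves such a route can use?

8

Any route passes through 19 and 7 in some order between 16 and 14. Summing Manhattan distances along each leg and taking the cheapest ordering (16 → 7 → 19 → 14) gives a lower bound of 3 + 4 + 1 = 8 moves.
A route of 8 moves achieves this: 16 → 11 → 6 → 7 → 12 → 17 → 18 → 19 → 14.
Since 8 matches the lower bound, it is optimal.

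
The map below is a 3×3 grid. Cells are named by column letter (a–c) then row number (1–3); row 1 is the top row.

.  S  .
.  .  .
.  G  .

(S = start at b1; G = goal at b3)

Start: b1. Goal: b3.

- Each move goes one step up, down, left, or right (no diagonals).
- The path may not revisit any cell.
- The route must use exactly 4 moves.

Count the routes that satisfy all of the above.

Need simple routes of exactly 4 moves from b1 to b3 (Manhattan distance 2, so 1 moves are spent on a detour and 1 undoing it).
Enumerating: b1 b2 a2 a3 b3 | b1 b2 c2 c3 b3 | b1 a1 a2 a3 b3 | b1 a1 a2 b2 b3 | b1 c1 c2 c3 b3 | b1 c1 c2 b2 b3.
That gives 6 routes.

6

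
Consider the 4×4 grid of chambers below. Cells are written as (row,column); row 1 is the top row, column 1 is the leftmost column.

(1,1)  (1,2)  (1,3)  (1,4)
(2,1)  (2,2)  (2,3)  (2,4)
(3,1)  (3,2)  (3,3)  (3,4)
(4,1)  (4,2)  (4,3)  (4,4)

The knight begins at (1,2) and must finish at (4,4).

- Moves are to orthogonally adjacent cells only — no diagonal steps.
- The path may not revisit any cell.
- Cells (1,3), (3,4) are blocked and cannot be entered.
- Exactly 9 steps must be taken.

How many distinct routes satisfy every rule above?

6

Need simple routes of exactly 9 moves from (1,2) to (4,4) (Manhattan distance 5, so 2 moves are spent on a detour and 2 undoing it).
Enumerating: (1,2) (2,2) (2,1) (3,1) (4,1) (4,2) (3,2) (3,3) (4,3) (4,4) | (1,2) (2,2) (2,3) (3,3) (3,2) (3,1) (4,1) (4,2) (4,3) (4,4) | (1,2) (1,1) (2,1) (3,1) (4,1) (4,2) (3,2) (3,3) (4,3) (4,4) | (1,2) (1,1) (2,1) (3,1) (3,2) (2,2) (2,3) (3,3) (4,3) (4,4) | (1,2) (1,1) (2,1) (2,2) (3,2) (3,1) (4,1) (4,2) (4,3) (4,4) | (1,2) (1,1) (2,1) (2,2) (2,3) (3,3) (3,2) (4,2) (4,3) (4,4).
That gives 6 routes.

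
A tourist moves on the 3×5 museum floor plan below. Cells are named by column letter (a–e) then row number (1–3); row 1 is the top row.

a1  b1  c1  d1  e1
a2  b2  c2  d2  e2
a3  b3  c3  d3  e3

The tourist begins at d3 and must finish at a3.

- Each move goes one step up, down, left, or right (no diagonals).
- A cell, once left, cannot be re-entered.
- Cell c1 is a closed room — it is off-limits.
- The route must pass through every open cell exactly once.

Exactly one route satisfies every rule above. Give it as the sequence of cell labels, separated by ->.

d3 -> e3 -> e2 -> e1 -> d1 -> d2 -> c2 -> c3 -> b3 -> b2 -> b1 -> a1 -> a2 -> a3

Need to visit all 14 open cells exactly once, starting at d3 and ending at a3.
Route from d3: right 1 to e3, up 2 to e1, left 1 to d1, down 1 to d2, left 1 to c2, down 1 to c3, left 1 to b3, up 2 to b1, left 1 to a1, down 2 to a3 — 13 moves in all.
Check: all 14 open cells covered.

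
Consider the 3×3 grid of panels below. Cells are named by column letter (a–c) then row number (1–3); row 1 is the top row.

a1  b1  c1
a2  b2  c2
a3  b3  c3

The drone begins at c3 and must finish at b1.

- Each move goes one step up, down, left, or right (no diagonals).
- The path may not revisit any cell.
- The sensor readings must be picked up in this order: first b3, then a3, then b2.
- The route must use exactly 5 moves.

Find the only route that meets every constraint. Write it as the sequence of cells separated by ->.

The waypoints must appear in the order b3, a3, b2, with no cell reused.
Route from c3: 2× left (reaching a3), up to a2, right to b2, up to b1 — 5 moves in all.
Check: order respected (b3 at step 1, a3 at step 2, b2 at step 4); 5 moves as required.

c3 -> b3 -> a3 -> a2 -> b2 -> b1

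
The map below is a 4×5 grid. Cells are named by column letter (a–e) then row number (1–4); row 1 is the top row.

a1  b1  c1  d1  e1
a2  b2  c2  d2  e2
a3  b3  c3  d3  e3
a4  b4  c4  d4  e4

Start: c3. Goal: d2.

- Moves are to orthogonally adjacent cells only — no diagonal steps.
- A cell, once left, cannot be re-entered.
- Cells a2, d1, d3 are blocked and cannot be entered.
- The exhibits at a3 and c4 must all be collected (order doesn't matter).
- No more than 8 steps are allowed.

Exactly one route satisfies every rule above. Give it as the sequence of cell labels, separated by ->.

c3 -> c4 -> b4 -> a4 -> a3 -> b3 -> b2 -> c2 -> d2

Any route must reach a3 and c4 and still end at d2 within 8 moves, so the order of the required stops is forced.
Route from c3: down 1 to c4, left 2 to a4, up 1 to a3, right 1 to b3, up 1 to b2, right 2 to d2 — 8 moves in all.
Check: all required cells visited; 8 ≤ 8 moves.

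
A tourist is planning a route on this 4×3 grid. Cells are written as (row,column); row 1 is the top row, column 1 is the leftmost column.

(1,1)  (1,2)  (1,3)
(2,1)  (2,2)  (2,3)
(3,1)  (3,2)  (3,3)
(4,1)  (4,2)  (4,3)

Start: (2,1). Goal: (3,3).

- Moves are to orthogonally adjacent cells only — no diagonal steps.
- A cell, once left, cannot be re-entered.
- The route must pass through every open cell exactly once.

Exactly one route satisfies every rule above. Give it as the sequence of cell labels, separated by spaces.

(2,1) (1,1) (1,2) (1,3) (2,3) (2,2) (3,2) (3,1) (4,1) (4,2) (4,3) (3,3)

Need to visit all 12 open cells exactly once, starting at (2,1) and ending at (3,3).
Cell (4,1) has only two open neighbours ((3,1) and (4,2)), so the path must pass straight through it: one of those is the cell it's entered from and the other is where it exits.
Route from (2,1): up 1 to (1,1), right 2 to (1,3), down 1 to (2,3), left 1 to (2,2), down 1 to (3,2), left 1 to (3,1), down 1 to (4,1), right 2 to (4,3), up 1 to (3,3) — 11 moves in all.
Check: all 12 open cells covered.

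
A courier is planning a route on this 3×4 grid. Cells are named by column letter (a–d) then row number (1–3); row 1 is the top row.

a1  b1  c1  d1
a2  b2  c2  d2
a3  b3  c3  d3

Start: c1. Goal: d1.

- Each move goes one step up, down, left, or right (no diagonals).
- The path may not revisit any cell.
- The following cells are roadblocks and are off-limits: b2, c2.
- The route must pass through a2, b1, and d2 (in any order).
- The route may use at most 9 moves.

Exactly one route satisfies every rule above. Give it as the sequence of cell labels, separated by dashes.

The 9-move cap with required stops at a2, b1, d2 leaves no slack for detours.
Route from c1: left 2 to a1, down 2 to a3, right 3 to d3, up 2 to d1 — 9 moves in all.
Check: all required cells visited; 9 ≤ 9 moves.

c1 - b1 - a1 - a2 - a3 - b3 - c3 - d3 - d2 - d1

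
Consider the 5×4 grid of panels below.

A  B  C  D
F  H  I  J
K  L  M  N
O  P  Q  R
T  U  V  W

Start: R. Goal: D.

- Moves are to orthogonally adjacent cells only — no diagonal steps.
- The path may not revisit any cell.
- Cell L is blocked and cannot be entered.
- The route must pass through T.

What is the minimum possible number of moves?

Any route passes through T somewhere between R and D. Summing Manhattan distances along the two legs (R → T → D) gives a lower bound of 4 + 7 = 11 moves.
A route of 11 moves achieves this: R → W → V → U → T → O → K → F → A → B → C → D.
Since 11 matches the lower bound, it is optimal.

11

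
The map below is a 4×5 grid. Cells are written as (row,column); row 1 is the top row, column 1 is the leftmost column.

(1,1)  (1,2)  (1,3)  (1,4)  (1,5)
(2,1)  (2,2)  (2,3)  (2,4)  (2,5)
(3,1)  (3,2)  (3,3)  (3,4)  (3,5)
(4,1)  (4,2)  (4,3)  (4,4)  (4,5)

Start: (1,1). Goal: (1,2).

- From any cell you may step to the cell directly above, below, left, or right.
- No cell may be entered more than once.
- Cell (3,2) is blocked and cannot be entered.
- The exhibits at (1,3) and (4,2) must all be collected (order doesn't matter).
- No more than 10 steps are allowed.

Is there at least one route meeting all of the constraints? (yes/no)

One route that works: (1,1) → (2,1) → (3,1) → (4,1) → (4,2) → (4,3) → (3,3) → (2,3) → (1,3) → (1,2).

yes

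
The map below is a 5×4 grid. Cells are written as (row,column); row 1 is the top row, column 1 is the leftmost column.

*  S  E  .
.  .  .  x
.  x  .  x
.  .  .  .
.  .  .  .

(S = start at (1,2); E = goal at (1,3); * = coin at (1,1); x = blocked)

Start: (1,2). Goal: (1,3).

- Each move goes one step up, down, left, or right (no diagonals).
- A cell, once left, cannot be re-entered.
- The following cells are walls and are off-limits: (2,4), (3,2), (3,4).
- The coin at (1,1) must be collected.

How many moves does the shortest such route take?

5

Any route passes through (1,1) somewhere between (1,2) and (1,3). Summing Manhattan distances along the two legs ((1,2) → (1,1) → (1,3)) gives a lower bound of 1 + 2 = 3 moves.
The shortest route satisfying every rule uses 5 moves: (1,2) → (1,1) → (2,1) → (2,2) → (2,3) → (1,3).
The no-revisit rule (legs can't share cells) pushes the minimum above the 3-move bound; an exhaustive check rules out every length from 3 to 4, leaving 5 as the minimum.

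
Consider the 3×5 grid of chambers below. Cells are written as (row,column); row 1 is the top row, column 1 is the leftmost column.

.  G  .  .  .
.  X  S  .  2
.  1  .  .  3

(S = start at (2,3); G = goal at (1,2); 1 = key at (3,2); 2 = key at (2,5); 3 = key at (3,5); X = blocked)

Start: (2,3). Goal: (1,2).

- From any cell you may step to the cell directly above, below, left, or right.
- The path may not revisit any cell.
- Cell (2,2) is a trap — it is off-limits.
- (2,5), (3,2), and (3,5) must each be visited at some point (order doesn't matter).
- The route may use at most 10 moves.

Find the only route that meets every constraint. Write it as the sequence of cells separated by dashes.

Any route must reach (2,5), (3,2), and (3,5) and still end at (1,2) within 10 moves, so the order of the required stops is forced.
Route from (2,3): 2× right (reaching (2,5)), down to (3,5), 4× left (reaching (3,1)), 2× up (reaching (1,1)), right to (1,2) — 10 moves in all.
Check: all required cells visited; 10 ≤ 10 moves.

(2,3) - (2,4) - (2,5) - (3,5) - (3,4) - (3,3) - (3,2) - (3,1) - (2,1) - (1,1) - (1,2)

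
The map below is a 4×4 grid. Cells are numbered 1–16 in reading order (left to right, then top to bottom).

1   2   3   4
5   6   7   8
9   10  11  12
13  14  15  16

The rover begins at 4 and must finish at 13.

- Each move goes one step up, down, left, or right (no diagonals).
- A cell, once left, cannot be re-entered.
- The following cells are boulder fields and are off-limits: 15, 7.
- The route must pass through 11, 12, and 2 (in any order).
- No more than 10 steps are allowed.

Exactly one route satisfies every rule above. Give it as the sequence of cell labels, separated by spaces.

The budget equals the shortest possible length, so every move has to be on a shortest route through the required cells.
Route from 4: 2× down (reaching 12), 2× left (reaching 10), 2× up (reaching 2), left to 1, 3× down (reaching 13) — 10 moves in all.
Check: all required cells visited; 10 ≤ 10 moves.

4 8 12 11 10 6 2 1 5 9 13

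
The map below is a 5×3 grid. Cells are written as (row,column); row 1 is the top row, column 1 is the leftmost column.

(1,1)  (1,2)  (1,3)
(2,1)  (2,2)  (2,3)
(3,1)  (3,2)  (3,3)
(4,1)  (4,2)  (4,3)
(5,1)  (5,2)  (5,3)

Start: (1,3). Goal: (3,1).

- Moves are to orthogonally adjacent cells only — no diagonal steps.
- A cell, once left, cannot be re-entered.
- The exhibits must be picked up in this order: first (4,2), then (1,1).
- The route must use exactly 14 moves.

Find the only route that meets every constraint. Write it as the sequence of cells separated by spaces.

The waypoints must appear in the order (4,2), (1,1), with no cell reused.
Route from (1,3): down 4 to (5,3), left 2 to (5,1), up 1 to (4,1), right 1 to (4,2), up 3 to (1,2), left 1 to (1,1), down 2 to (3,1) — 14 moves in all.
Check: order respected ((4,2) at step 8, (1,1) at step 12); 14 moves as required.

(1,3) (2,3) (3,3) (4,3) (5,3) (5,2) (5,1) (4,1) (4,2) (3,2) (2,2) (1,2) (1,1) (2,1) (3,1)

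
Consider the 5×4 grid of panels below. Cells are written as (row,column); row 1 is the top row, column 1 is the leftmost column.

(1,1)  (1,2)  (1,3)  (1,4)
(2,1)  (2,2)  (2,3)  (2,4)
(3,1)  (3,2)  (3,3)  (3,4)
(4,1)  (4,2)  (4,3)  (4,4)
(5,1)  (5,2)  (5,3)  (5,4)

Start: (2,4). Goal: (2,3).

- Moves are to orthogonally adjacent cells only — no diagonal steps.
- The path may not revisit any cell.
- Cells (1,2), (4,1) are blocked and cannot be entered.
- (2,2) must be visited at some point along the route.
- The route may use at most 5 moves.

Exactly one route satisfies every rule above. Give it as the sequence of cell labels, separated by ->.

The 5-move cap with required stops at (2,2) leaves no slack for detours.
Route from (2,4): down 1 to (3,4), left 2 to (3,2), up 1 to (2,2), right 1 to (2,3) — 5 moves in all.
Check: all required cells visited; 5 ≤ 5 moves.

(2,4) -> (3,4) -> (3,3) -> (3,2) -> (2,2) -> (2,3)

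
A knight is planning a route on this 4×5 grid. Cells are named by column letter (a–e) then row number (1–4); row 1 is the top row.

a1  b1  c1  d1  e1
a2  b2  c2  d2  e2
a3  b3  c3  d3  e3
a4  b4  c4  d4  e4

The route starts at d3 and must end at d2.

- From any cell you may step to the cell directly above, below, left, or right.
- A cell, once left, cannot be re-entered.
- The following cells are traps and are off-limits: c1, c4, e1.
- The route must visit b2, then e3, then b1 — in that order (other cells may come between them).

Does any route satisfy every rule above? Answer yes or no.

Even ignoring the required order, no revisit-free route from d3 to d2 manages to pass through all of b2, e3, and b1: branching out from d3, every path either misses one of them or, having collected them, can no longer reach d2 without re-entering a cell.

no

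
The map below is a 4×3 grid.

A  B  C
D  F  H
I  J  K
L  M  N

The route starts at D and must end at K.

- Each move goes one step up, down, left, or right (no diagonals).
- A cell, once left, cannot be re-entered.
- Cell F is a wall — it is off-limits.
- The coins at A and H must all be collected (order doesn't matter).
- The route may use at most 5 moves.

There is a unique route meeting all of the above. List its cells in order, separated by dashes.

D - A - B - C - H - K

Any route must reach A and H and still end at K within 5 moves, so the order of the required stops is forced.
Route from D: up 1 to A, right 2 to C, down 2 to K — 5 moves in all.
Check: all required cells visited; 5 ≤ 5 moves.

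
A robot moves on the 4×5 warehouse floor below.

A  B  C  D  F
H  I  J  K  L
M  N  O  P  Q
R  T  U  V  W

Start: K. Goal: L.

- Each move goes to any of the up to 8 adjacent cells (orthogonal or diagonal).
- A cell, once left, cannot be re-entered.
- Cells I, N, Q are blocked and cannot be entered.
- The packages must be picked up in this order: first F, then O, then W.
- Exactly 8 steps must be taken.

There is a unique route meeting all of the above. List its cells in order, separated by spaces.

K F D J O V W P L

The waypoints must appear in the order F, O, W, with no cell reused.
Route from K: up-right to F, left to D, down-left to J, down to O, down-right to V, right to W, up-left to P, up-right to L — 8 moves in all.
Check: order respected (F at step 1, O at step 4, W at step 6); 8 moves as required.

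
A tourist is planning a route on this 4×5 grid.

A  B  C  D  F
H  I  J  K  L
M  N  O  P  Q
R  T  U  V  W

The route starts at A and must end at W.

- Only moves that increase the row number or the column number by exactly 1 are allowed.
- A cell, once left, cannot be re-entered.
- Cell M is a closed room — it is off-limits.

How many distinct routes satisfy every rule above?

A right/down-only route from A to W makes exactly 3 down-moves and 4 right-moves in some order.
With no other constraints that would be C(7,3) = 35 routes.
Subtract routes through each blocked cell (inclusion–exclusion for overlaps): − through M: 5 → 30.
That gives 30 routes.

30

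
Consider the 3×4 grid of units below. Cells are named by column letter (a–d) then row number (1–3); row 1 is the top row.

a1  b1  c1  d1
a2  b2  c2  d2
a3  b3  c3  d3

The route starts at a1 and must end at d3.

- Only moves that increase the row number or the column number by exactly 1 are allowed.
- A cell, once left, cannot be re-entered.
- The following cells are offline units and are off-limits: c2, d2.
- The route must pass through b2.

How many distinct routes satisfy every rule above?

2

A right/down-only route from a1 to d3 makes exactly 2 down-moves and 3 right-moves in some order.
With no other constraints that would be C(5,2) = 10 routes.
Split at b2 and multiply the segment counts (each segment already excludes blocked cells): a1→b2: 2; b2→d3: 1; product = 2.
That gives 2 routes.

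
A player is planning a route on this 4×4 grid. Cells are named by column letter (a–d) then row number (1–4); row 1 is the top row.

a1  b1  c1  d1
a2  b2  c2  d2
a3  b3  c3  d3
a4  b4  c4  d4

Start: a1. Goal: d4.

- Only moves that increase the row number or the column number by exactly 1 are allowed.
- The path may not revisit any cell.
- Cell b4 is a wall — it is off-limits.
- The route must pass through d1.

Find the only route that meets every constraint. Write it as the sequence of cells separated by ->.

a1 -> b1 -> c1 -> d1 -> d2 -> d3 -> d4

Moves only go right or down, so the column and row indices never decrease.
Route from a1: 3× right (reaching d1), 3× down (reaching d4) — 6 moves in all.
Check: all required cells visited.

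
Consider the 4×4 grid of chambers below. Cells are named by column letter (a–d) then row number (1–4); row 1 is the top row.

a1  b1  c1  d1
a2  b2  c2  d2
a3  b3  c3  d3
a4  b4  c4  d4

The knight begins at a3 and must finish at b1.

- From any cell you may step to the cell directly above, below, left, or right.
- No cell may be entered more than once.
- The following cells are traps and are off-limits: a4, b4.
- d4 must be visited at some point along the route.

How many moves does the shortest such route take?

Any route passes through d4 somewhere between a3 and b1. Summing Manhattan distances along the two legs (a3 → d4 → b1) gives a lower bound of 4 + 5 = 9 moves.
A route of 9 moves achieves this: a3 → b3 → c3 → c4 → d4 → d3 → d2 → d1 → c1 → b1.
Since 9 matches the lower bound, it is optimal.

9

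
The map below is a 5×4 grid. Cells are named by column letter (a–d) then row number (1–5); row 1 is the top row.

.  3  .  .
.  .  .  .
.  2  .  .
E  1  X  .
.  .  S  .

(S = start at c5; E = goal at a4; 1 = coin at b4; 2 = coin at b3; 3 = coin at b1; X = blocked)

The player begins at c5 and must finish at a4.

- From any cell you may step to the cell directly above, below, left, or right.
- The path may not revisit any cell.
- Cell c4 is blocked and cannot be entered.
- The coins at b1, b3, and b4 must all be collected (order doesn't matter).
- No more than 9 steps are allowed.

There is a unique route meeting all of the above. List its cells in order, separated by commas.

c5, b5, b4, b3, b2, b1, a1, a2, a3, a4

The budget equals the shortest possible length, so every move has to be on a shortest route through the required cells.
Route from c5: left to b5, 4× up (reaching b1), left to a1, 3× down (reaching a4) — 9 moves in all.
Check: all required cells visited; 9 ≤ 9 moves.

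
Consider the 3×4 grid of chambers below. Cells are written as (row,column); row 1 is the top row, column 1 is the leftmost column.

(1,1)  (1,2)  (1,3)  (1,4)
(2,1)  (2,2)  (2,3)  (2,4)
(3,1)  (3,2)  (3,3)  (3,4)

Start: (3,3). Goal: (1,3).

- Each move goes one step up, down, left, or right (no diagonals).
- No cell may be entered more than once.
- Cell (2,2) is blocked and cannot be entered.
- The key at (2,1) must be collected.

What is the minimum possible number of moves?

6

Any route passes through (2,1) somewhere between (3,3) and (1,3). Summing Manhattan distances along the two legs ((3,3) → (2,1) → (1,3)) gives a lower bound of 3 + 3 = 6 moves.
A route of 6 moves achieves this: (3,3) → (3,2) → (3,1) → (2,1) → (1,1) → (1,2) → (1,3).
Since 6 matches the lower bound, it is optimal.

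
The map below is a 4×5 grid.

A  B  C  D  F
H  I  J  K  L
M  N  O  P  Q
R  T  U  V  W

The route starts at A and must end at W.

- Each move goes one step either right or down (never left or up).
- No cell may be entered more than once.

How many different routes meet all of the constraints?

35

A right/down-only route from A to W makes exactly 3 down-moves and 4 right-moves in some order.
With no other constraints that would be C(7,3) = 35 routes.
That gives 35 routes.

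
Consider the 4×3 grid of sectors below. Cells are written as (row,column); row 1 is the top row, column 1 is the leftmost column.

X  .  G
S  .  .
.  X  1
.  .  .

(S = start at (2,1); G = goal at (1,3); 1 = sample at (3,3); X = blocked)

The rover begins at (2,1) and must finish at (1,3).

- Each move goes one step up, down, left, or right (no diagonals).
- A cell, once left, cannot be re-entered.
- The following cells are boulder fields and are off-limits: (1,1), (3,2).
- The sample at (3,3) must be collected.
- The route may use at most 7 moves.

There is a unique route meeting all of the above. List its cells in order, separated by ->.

(2,1) -> (3,1) -> (4,1) -> (4,2) -> (4,3) -> (3,3) -> (2,3) -> (1,3)

The budget equals the shortest possible length, so every move has to be on a shortest route through the required cells.
Route from (2,1): down 2 to (4,1), right 2 to (4,3), up 3 to (1,3) — 7 moves in all.
Check: all required cells visited; 7 ≤ 7 moves.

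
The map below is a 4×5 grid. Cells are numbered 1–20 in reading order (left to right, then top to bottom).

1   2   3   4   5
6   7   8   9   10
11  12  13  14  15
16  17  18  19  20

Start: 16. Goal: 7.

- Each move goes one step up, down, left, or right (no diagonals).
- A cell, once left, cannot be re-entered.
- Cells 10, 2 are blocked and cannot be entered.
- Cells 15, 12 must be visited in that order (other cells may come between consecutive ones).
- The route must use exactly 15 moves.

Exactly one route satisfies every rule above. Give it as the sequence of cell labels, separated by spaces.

16 17 18 19 20 15 14 9 4 3 8 13 12 11 6 7

The waypoints must appear in the order 15, 12, with no cell reused.
Route from 16: right 4 to 20, up 1 to 15, left 1 to 14, up 2 to 4, left 1 to 3, down 2 to 13, left 2 to 11, up 1 to 6, right 1 to 7 — 15 moves in all.
Check: order respected (15 at step 5, 12 at step 12); 15 moves as required.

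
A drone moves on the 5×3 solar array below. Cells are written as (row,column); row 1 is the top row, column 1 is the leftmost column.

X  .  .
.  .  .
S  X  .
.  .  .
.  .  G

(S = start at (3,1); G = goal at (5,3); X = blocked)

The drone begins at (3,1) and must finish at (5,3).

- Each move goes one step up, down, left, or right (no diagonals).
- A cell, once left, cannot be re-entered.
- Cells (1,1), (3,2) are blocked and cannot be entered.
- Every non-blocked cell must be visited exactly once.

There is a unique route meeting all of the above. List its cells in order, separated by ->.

(3,1) -> (2,1) -> (2,2) -> (1,2) -> (1,3) -> (2,3) -> (3,3) -> (4,3) -> (4,2) -> (4,1) -> (5,1) -> (5,2) -> (5,3)

Need to visit all 13 open cells exactly once, starting at (3,1) and ending at (5,3).
Route from (3,1): up to (2,1), right to (2,2), up to (1,2), right to (1,3), 3× down (reaching (4,3)), 2× left (reaching (4,1)), down to (5,1), 2× right (reaching (5,3)) — 12 moves in all.
Check: all 13 open cells covered.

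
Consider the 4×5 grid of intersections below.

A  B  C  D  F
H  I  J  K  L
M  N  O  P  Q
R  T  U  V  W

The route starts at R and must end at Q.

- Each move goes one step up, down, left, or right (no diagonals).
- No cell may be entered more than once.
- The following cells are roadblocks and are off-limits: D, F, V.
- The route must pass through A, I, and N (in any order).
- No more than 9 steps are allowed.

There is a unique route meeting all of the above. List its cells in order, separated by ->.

The 9-move cap with required stops at A, I, N leaves no slack for detours.
Route from R: 3× up (reaching A), right to B, 2× down (reaching N), 3× right (reaching Q) — 9 moves in all.
Check: all required cells visited; 9 ≤ 9 moves.

R -> M -> H -> A -> B -> I -> N -> O -> P -> Q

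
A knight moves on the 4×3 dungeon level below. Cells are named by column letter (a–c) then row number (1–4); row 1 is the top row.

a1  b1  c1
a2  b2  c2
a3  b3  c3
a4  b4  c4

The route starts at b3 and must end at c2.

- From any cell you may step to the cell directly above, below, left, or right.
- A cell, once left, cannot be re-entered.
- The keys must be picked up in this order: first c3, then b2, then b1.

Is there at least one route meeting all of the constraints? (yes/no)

yes

One route that works: b3 → c3 → c4 → b4 → a4 → a3 → a2 → b2 → b1 → c1 → c2.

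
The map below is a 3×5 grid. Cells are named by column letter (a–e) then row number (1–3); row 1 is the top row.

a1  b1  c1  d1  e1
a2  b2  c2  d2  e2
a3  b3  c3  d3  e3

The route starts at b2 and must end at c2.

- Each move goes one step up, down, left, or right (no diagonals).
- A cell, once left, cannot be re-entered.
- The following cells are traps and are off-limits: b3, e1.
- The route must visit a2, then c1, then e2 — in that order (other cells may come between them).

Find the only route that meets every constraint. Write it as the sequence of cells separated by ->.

b2 -> a2 -> a1 -> b1 -> c1 -> d1 -> d2 -> e2 -> e3 -> d3 -> c3 -> c2

The waypoints must appear in the order a2, c1, e2, with no cell reused.
Route from b2: left to a2, up to a1, 3× right (reaching d1), down to d2, right to e2, down to e3, 2× left (reaching c3), up to c2 — 11 moves in all.
Check: order respected (a2 at step 1, c1 at step 4, e2 at step 7).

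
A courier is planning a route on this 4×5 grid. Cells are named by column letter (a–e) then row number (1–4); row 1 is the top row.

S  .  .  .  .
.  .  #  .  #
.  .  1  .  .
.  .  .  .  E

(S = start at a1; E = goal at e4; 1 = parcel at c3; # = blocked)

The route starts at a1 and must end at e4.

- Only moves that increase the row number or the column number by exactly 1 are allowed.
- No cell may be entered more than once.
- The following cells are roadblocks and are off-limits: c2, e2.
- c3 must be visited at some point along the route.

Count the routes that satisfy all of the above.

9

A right/down-only route from a1 to e4 makes exactly 3 down-moves and 4 right-moves in some order.
With no other constraints that would be C(7,3) = 35 routes.
Split at c3 and multiply the segment counts (each segment already excludes blocked cells): a1→c3: 3; c3→e4: 3; product = 9.
That gives 9 routes.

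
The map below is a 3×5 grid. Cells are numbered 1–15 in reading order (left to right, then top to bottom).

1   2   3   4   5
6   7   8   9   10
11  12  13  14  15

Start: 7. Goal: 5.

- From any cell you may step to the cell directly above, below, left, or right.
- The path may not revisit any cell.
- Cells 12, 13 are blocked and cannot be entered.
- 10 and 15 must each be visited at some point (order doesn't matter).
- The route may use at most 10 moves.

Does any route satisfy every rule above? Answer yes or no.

One route that works: 7 → 8 → 9 → 14 → 15 → 10 → 5.

yes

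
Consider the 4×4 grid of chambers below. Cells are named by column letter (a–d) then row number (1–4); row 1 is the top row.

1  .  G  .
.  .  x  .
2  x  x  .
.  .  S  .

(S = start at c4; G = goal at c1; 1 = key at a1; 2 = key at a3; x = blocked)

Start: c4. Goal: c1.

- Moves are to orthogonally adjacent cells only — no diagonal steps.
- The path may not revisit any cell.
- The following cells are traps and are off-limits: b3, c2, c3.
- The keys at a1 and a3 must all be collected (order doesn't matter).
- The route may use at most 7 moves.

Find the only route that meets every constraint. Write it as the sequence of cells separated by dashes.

c4 - b4 - a4 - a3 - a2 - a1 - b1 - c1

The 7-move cap with required stops at a1, a3 leaves no slack for detours.
Route from c4: 2× left (reaching a4), 3× up (reaching a1), 2× right (reaching c1) — 7 moves in all.
Check: all required cells visited; 7 ≤ 7 moves.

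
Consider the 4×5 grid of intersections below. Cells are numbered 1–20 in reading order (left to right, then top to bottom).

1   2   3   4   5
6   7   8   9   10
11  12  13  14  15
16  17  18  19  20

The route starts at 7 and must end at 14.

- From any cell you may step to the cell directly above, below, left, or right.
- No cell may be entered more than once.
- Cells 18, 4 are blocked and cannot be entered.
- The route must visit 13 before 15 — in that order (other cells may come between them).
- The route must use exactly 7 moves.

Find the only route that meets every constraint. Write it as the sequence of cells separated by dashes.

The waypoints must appear in the order 13, 15, with no cell reused.
Route from 7: down 1 to 12, right 1 to 13, up 1 to 8, right 2 to 10, down 1 to 15, left 1 to 14 — 7 moves in all.
Check: order respected (13 at step 2, 15 at step 6); 7 moves as required.

7 - 12 - 13 - 8 - 9 - 10 - 15 - 14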